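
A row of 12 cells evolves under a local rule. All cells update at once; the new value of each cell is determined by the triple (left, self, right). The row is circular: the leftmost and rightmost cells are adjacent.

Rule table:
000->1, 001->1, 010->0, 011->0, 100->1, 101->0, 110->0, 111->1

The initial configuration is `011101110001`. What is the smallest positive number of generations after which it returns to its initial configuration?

12

generation 1: 001000101110
generation 2: 110111000101
generation 3: 100010111000
generation 4: 011100010111
generation 5: 001011100010
generation 6: 110001011101
generation 7: 101110001000
generation 8: 000101110111
generation 9: 111000100010
generation 10: 010111011100
generation 11: 100010001011
generation 12: 011101110001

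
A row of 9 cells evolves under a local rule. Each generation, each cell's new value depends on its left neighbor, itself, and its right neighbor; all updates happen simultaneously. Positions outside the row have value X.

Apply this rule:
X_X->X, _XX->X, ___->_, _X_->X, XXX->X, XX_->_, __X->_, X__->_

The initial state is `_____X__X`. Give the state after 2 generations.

_____X__X

generation 1: _____X__X  (fixed point — unchanged through generation 2)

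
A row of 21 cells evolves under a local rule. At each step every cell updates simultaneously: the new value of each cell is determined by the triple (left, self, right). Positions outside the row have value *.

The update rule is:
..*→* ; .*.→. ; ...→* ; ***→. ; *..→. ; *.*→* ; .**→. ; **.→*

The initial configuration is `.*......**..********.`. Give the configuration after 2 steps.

*.*....**.*..******..

step 1: *..*****.*.*.......**
step 2: *.*....**.*..******..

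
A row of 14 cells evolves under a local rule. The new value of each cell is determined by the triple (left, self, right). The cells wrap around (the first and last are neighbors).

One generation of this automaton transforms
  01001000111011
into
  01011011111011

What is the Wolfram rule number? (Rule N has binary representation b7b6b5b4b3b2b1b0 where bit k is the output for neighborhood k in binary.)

position 9: 111 → 1  (bit 7 = 1)
position 10: 110 → 1  (bit 6 = 1)
position 0: 101 → 0  (bit 5 = 0)
position 2: 100 → 0  (bit 4 = 0)
position 8: 011 → 1  (bit 3 = 1)
position 1: 010 → 1  (bit 2 = 1)
position 3: 001 → 1  (bit 1 = 1)
position 6: 000 → 1  (bit 0 = 1)
bits b7..b0 = 11001111 = 207

207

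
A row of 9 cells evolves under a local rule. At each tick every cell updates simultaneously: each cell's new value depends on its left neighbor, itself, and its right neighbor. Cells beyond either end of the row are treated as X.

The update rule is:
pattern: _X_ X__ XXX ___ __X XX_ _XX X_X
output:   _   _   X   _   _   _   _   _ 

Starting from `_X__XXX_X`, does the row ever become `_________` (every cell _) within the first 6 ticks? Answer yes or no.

yes

_____X___
_________
all cells are _ at tick 2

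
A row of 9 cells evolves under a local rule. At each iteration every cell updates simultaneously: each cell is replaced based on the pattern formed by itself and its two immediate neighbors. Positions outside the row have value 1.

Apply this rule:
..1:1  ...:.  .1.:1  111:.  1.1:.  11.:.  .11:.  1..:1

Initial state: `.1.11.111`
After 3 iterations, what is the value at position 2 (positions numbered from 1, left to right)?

.

.1.......
.11.....1
...1...1.
position 2 holds .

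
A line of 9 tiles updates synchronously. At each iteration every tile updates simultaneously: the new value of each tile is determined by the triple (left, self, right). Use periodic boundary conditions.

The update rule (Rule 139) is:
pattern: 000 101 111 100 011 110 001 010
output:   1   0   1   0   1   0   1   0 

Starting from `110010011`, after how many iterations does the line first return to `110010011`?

100100111
001001111
010011110
100111100
001111001
011110010
111100100
111001001
110010011

9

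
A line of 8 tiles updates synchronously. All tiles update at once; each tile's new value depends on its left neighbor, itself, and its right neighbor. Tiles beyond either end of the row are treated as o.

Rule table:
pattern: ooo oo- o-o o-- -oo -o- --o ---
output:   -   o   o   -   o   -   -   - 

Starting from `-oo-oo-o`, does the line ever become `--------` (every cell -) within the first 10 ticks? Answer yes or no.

yes

oooooooo
--------
all cells are - at tick 2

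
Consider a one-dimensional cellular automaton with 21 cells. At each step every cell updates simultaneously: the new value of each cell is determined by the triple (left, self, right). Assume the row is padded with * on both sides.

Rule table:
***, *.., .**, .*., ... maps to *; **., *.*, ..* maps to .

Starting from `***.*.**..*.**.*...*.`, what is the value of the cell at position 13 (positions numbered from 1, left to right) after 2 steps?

*

step 1: **..*.*.*.*.*..***.*.
step 2: *.*.*.*.*.*.**.**..*.
position 13 holds *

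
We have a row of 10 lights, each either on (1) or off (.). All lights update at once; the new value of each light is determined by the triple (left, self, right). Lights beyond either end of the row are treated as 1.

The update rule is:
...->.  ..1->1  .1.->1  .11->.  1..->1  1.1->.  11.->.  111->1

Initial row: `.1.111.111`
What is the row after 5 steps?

1..1..1111

.1..1...11
.11111.1.1
..111..1..
11.1.11111
1..1..1111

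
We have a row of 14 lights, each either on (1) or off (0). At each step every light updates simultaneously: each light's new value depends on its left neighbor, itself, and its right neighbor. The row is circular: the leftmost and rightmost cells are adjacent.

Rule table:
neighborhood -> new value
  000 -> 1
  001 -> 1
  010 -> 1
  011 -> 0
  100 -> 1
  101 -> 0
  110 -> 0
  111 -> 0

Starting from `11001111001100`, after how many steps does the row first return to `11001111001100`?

2

step 1: 00110000110011
step 2: 11001111001100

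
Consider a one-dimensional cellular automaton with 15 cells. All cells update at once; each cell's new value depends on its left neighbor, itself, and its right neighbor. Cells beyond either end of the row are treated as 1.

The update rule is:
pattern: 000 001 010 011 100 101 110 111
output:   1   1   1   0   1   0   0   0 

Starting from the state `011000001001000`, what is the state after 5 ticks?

000111111111111

tick 1: 000111111111111
tick 2: 111000000000000
tick 3: 000111111111111  (repeats tick 1; period 2)
tick 5: 000111111111111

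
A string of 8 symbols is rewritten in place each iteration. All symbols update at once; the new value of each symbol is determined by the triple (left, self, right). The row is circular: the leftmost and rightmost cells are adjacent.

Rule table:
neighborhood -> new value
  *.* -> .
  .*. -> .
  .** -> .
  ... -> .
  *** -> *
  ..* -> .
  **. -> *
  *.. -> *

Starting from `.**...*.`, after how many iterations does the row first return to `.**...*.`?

8

..**...*
*..**...
.*..**..
..*..**.
...*..**
*...*..*
**...*..
.**...*.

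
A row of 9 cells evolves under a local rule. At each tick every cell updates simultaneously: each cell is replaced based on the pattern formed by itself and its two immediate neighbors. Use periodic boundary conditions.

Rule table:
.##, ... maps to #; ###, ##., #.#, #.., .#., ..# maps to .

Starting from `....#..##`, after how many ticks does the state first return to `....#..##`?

3

tick 1: .##....#.
tick 2: .#..##...
tick 3: ....#..##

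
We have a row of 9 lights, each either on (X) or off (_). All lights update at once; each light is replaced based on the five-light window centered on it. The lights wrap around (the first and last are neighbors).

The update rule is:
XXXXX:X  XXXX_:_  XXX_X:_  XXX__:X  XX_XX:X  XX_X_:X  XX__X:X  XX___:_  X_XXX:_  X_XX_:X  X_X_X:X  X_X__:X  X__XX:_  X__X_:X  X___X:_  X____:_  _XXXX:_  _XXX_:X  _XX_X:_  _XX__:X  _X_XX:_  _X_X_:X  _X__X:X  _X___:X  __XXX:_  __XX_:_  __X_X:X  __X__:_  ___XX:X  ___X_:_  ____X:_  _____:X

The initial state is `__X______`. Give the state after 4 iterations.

_X___X___

iteration 1: ___X_XXXX
iteration 2: ___X____X
iteration 3: X___X____
iteration 4: _X___X___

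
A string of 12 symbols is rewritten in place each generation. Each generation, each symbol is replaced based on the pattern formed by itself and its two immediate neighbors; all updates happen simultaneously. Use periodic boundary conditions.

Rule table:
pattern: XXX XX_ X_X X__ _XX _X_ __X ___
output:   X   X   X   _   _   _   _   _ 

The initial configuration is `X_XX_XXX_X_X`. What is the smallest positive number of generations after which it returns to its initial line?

12

generation 1: XX_XX_XXX_X_
generation 2: _XX_XX_XXX_X
generation 3: X_XX_XX_XXX_
generation 4: _X_XX_XX_XXX
generation 5: X_X_XX_XX_XX
generation 6: XX_X_XX_XX_X
generation 7: XXX_X_XX_XX_
generation 8: _XXX_X_XX_XX
generation 9: X_XXX_X_XX_X
generation 10: XX_XXX_X_XX_
generation 11: _XX_XXX_X_XX
generation 12: X_XX_XXX_X_X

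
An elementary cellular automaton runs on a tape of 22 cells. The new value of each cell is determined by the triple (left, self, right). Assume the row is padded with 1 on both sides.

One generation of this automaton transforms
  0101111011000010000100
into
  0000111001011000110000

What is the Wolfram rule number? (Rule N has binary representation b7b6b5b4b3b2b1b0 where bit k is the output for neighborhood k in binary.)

193

position 4: 111 → 1  (bit 7 = 1)
position 6: 110 → 1  (bit 6 = 1)
position 0: 101 → 0  (bit 5 = 0)
position 10: 100 → 0  (bit 4 = 0)
position 3: 011 → 0  (bit 3 = 0)
position 1: 010 → 0  (bit 2 = 0)
position 13: 001 → 0  (bit 1 = 0)
position 11: 000 → 1  (bit 0 = 1)
bits b7..b0 = 11000001 = 193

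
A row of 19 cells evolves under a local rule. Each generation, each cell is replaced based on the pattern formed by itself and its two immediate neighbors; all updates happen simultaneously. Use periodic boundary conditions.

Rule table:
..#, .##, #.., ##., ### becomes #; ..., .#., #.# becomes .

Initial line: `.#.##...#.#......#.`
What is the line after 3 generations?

#..###.#...#....#.#
######..#.#.#..#..#
########.....##.###

########.....##.###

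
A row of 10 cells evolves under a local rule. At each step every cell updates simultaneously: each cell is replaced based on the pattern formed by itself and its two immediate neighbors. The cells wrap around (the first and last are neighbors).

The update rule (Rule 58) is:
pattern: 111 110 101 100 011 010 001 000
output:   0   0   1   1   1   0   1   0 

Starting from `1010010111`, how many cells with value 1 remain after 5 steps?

0101101100
1011011010
0110110101
1101101010
1011010101
count of 1: 6

6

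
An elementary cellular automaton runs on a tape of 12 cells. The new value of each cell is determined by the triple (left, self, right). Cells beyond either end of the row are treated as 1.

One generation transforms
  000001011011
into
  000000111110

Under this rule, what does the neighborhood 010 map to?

0

At position 5 the neighborhood is 010; the next row has 0 there.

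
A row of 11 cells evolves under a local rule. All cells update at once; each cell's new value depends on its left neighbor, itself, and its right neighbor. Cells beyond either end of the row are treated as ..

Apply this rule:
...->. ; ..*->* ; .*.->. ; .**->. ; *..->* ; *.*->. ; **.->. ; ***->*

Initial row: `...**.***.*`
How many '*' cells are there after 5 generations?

..*....*...
.*.*..*.*..
*...**...*.
.*.*..*.*.*
*...**.....
count of *: 3

3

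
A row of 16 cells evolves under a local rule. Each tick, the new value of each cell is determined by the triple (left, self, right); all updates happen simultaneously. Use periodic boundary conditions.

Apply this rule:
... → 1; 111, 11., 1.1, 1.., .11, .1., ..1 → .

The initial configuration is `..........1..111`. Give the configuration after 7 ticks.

.11111111.......
..........111111
.11111111.......  (repeats tick 1; period 2)
tick 7: .11111111.......

.11111111.......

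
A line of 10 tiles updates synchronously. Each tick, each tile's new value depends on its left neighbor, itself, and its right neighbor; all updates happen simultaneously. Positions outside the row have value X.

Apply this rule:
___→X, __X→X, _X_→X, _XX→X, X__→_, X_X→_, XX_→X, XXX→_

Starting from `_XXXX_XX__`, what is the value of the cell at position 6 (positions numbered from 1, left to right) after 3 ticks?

tick 1: _X__X_XX_X
tick 2: _X_XX_XX_X
tick 3: _X_XX_XX_X
position 6 holds _

_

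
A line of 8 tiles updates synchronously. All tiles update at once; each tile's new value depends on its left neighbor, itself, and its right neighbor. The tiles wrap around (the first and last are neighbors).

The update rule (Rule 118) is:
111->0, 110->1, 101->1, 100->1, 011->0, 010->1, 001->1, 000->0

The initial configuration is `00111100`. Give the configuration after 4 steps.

01000110
11101011
00111100  (repeats step 0; period 3)
step 4: 01000110

01000110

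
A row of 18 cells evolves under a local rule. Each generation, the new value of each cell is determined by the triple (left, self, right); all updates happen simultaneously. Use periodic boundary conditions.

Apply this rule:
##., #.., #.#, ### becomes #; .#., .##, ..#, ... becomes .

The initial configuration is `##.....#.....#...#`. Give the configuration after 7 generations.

..#...###.....#...

###.....#.....#...
.###.....#.....#..
..###.....#.....#.
...###.....#.....#
#...###.....#.....
.#...###.....#....
..#...###.....#...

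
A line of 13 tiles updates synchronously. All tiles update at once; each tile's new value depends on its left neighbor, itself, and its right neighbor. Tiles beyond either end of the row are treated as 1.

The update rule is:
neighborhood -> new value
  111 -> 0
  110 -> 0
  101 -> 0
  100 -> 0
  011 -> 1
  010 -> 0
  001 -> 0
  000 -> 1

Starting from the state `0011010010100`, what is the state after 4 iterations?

0010000000000
0000111111110
0110100000000
0100001111110

0100001111110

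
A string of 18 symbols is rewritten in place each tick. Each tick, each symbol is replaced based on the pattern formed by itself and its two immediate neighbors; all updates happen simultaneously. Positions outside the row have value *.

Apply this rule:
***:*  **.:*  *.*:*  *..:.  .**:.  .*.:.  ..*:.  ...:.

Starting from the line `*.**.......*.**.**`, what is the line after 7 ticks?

***...............

tick 1: **.*........*.**.*
tick 2: ***..........*.**.
tick 3: ***...........*.**
tick 4: ***............*.*
tick 5: ***.............*.
tick 6: ***..............*
tick 7: ***...............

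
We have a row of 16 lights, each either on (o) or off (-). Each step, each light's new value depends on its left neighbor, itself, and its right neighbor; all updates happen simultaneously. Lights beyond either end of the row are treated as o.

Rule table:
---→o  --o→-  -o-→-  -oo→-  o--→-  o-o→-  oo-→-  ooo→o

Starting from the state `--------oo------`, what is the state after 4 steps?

-o----ooooooooo-

step 1: -oooooo----oooo-
step 2: --oooo--oo--oo--
step 3: ---oo-----------
step 4: -o----ooooooooo-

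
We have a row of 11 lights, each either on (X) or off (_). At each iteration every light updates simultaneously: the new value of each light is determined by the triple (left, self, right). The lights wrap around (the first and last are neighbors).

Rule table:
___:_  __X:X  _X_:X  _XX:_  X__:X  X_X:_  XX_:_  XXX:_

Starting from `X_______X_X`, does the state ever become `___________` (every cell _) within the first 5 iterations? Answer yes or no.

iteration 1: _X_____XX__
iteration 2: XXX___X__X_
iteration 3: ___X_XXXXX_
iteration 4: __XX______X
iteration 5: XX__X____XX
iteration 5 is XX__X____XX, still not uniform _

no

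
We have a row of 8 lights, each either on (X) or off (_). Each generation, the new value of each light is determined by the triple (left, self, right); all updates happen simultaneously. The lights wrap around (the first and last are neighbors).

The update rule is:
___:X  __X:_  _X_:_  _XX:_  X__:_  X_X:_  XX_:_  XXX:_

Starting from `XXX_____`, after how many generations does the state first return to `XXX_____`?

generation 1: ____XXX_
generation 2: XXX_____

2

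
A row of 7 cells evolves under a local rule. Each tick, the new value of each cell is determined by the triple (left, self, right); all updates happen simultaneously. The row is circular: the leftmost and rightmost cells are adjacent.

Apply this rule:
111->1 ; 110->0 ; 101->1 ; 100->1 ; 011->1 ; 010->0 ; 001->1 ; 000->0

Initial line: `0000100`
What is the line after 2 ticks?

0010101

0001010
0010101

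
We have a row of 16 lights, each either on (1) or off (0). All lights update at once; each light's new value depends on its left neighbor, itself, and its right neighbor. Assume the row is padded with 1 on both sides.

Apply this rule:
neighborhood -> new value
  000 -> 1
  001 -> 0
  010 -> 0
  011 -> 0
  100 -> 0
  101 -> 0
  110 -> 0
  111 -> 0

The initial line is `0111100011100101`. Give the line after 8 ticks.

0111100011111110

tick 1: 0000001000000000
tick 2: 0111100011111110
tick 3: 0000001000000000  (repeats tick 1; period 2)
tick 8: 0111100011111110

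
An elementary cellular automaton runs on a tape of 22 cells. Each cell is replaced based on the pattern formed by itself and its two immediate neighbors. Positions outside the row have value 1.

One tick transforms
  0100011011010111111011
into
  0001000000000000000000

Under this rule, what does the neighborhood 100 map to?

At position 2 the neighborhood is 100; the next row has 0 there.

0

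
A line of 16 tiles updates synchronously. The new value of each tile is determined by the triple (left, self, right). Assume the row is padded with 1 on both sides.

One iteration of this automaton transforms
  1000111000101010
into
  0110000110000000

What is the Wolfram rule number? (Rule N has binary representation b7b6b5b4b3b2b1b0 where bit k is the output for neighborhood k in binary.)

17

position 5: 111 → 0  (bit 7 = 0)
position 0: 110 → 0  (bit 6 = 0)
position 11: 101 → 0  (bit 5 = 0)
position 1: 100 → 1  (bit 4 = 1)
position 4: 011 → 0  (bit 3 = 0)
position 10: 010 → 0  (bit 2 = 0)
position 3: 001 → 0  (bit 1 = 0)
position 2: 000 → 1  (bit 0 = 1)
bits b7..b0 = 00010001 = 17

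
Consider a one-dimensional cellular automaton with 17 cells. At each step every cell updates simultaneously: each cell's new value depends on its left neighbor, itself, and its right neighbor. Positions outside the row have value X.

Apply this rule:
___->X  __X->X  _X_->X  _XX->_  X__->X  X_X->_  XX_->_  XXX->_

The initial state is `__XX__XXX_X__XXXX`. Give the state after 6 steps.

step 1: XX__XX____XXX____
step 2: __XX__XXXX___XXXX
step 3: XX__XX____XXX____  (repeats step 1; period 2)
step 6: __XX__XXXX___XXXX

__XX__XXXX___XXXX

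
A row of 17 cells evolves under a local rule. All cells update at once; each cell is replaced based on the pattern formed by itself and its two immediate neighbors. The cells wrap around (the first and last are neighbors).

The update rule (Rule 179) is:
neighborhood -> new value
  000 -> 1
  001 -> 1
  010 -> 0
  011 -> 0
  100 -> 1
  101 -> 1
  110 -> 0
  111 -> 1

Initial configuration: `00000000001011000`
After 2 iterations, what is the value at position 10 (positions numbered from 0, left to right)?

11111111110100111
11111111101011011
position 10 holds 1

1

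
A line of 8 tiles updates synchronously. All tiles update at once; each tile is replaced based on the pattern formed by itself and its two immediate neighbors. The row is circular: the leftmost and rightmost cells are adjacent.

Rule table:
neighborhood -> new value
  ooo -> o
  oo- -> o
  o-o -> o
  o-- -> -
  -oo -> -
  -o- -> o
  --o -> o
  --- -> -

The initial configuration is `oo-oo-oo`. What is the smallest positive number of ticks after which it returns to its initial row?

ooo-oo-o
oooo-oo-
-oooo-oo
o-oooo-o
oo-oooo-
-oo-oooo
o-oo-ooo
oo-oo-oo

8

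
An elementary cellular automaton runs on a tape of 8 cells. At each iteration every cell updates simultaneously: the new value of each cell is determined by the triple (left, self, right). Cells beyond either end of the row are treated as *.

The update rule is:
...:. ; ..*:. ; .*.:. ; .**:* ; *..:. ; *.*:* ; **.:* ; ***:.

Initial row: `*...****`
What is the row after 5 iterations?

*.......

*...*...
*.......
*.......  (fixed point — unchanged through iteration 5)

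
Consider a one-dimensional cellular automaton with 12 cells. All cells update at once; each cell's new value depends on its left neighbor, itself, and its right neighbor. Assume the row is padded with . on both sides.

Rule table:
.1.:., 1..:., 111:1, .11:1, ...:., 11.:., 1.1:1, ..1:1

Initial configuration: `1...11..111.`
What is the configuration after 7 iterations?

...11..111..
..11..111...
.11..111....
11..111.....
1..111......
..111.......
.111........

.111........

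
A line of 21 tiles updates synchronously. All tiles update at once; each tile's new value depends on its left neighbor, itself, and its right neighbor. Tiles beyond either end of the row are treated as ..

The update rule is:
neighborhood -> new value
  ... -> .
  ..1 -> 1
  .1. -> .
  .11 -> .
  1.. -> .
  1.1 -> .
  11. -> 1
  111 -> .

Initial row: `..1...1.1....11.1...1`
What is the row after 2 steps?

.1...1......1.1....1.
1...1......1......1..

1...1......1......1..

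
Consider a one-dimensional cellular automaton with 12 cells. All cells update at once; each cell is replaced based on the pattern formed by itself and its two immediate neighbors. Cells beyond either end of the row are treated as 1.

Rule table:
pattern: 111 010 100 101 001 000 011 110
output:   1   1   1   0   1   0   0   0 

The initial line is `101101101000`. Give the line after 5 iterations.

000111010000

000000001101
100000010000
010000111001
011001010110
000111010000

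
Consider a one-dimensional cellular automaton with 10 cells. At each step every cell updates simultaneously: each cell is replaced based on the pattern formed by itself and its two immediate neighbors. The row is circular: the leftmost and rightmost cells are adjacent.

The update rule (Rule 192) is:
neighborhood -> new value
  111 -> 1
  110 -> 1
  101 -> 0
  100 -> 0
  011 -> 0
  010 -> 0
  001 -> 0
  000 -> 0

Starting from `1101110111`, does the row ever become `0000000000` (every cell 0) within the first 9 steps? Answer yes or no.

yes

1100110011
1100010001
1100000000
0100000000
0000000000
all cells are 0 at step 5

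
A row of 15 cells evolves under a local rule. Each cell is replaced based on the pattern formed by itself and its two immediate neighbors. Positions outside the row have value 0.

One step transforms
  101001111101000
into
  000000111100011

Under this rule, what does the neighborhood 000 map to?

1

At position 13 the neighborhood is 000; the next row has 1 there.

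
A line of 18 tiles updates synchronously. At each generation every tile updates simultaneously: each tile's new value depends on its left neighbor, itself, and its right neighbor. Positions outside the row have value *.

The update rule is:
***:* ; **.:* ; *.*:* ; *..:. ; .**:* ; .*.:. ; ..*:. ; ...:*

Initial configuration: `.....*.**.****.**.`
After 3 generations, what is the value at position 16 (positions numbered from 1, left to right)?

*

.***..************
****..************
****..************
position 16 holds *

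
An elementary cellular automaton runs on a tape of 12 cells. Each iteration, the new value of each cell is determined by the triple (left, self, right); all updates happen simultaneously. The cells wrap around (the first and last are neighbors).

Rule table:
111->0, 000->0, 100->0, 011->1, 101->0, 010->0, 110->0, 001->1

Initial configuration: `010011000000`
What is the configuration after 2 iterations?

001100000001

iteration 1: 100110000000
iteration 2: 001100000001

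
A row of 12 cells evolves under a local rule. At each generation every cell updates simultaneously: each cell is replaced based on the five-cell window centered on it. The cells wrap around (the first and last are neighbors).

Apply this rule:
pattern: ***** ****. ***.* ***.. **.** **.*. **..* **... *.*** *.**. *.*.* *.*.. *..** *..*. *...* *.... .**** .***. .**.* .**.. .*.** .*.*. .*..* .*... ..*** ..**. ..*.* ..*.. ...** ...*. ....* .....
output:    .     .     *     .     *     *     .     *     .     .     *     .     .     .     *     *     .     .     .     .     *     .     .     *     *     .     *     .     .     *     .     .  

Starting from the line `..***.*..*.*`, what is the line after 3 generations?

*.....*.**..

..*.**...*..
.***..***.**
*.....*.**..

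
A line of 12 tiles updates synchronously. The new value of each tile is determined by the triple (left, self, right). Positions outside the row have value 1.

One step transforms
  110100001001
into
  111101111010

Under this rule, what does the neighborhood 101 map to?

1

At position 2 the neighborhood is 101; the next row has 1 there.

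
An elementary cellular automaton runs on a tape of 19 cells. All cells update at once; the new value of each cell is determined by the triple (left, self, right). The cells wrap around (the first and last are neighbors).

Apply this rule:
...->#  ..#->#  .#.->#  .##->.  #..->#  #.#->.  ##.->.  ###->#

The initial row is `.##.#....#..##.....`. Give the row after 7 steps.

#.#...####....#####

#...########..#####
.###.######.##.####
..#...####......##.
######.##.######..#
#####......####.##.
.###.######.##.....
#.#...####....#####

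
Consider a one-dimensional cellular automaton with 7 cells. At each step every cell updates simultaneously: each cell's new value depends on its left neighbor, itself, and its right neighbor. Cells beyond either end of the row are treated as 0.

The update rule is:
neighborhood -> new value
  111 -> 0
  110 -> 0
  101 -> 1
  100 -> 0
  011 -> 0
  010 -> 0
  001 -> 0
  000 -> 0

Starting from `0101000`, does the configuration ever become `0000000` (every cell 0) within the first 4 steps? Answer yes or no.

0010000
0000000
all cells are 0 at step 2

yes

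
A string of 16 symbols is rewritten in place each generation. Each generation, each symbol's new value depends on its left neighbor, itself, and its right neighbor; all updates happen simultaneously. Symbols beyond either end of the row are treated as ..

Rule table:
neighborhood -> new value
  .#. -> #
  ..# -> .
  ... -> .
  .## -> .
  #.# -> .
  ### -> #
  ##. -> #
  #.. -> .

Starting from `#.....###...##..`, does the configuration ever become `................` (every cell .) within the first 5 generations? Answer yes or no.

#......##....#..
#.......#....#..
#.......#....#..  (fixed point — unchanged through generation 5)
generation 5 is #.......#....#.., still not uniform .

no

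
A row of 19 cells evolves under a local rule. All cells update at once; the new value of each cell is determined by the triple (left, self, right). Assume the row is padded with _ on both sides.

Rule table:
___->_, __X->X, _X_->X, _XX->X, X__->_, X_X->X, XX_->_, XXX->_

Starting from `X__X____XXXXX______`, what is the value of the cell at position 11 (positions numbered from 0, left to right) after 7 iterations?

_

X_XX___XX__________
XXX___XX___________
X____XX____________
X___XX_____________
X__XX______________
X_XX_______________
XXX________________
position 11 holds _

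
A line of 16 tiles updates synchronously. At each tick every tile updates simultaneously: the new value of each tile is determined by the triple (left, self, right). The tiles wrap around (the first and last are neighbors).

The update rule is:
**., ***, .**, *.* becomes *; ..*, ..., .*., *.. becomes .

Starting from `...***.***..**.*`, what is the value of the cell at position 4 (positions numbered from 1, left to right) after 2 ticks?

tick 1: ...*******..***.
tick 2: ...*******..***.
position 4 holds *

*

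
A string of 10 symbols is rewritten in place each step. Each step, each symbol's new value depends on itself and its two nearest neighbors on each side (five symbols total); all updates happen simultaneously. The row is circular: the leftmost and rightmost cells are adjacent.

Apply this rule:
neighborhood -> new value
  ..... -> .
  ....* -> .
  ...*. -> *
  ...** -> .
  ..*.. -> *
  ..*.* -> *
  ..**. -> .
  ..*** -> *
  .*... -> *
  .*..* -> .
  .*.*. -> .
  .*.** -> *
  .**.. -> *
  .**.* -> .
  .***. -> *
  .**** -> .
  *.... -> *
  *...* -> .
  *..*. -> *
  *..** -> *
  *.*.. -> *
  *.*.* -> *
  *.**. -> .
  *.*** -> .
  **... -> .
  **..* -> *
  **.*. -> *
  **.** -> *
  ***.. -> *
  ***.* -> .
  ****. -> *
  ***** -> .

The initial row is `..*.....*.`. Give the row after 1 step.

.****..***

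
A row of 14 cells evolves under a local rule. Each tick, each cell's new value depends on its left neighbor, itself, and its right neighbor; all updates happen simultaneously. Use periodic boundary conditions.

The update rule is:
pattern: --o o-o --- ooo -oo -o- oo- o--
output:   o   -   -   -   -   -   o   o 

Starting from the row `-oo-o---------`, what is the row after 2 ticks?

---oo-o------o

tick 1: o-o--o--------
tick 2: ---oo-o------o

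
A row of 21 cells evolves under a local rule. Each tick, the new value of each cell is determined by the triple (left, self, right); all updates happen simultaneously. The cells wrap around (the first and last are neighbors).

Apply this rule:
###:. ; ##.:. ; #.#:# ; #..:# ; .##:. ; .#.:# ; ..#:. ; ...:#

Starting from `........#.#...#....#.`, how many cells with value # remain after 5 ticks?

#######.#####.####.##
.......#.....#....#..
######.#####.####.###
......#.....#....#...
#####.#####.####.####
count of #: 18

18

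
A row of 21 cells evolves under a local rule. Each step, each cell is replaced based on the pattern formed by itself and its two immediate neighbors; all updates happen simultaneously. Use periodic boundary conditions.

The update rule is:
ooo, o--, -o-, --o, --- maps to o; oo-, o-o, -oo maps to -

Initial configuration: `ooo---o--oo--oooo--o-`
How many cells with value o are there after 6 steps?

13

-o-oooooo--oo-oo-ooo-
oo--oooo-oo-------o-o
o-oo-oo----oooooooo--
o------oooo-oooooo-oo
-oooooo-oo---oooo---o
--oooo----ooo-oo-oooo
count of o: 13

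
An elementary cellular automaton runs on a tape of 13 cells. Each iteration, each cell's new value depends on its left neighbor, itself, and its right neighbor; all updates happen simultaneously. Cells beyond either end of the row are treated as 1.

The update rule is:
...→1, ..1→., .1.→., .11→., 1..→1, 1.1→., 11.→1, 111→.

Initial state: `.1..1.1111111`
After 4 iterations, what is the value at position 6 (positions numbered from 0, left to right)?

1

iteration 1: ..1..........
iteration 2: 1..111111111.
iteration 3: 11.........1.
iteration 4: .111111111...
position 6 holds 1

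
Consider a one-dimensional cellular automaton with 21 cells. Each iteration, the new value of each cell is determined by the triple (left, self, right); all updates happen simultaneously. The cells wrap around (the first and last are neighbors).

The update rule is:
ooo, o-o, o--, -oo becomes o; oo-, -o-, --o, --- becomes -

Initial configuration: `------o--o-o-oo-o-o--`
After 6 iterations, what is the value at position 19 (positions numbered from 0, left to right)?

-

-------o--o-oo-o-o-o-
--------o--oo-o-o-o-o
o--------o-o-o-o-o-o-
-o--------o-o-o-o-o-o
o-o--------o-o-o-o-o-
-o-o--------o-o-o-o-o
position 19 holds -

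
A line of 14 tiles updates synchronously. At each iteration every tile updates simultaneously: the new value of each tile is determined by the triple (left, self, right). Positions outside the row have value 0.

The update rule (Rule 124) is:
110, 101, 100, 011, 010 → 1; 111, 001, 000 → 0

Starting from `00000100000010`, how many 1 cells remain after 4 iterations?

iteration 1: 00000110000011
iteration 2: 00000111000011
iteration 3: 00000101100011
iteration 4: 00000111110011
count of 1: 7

7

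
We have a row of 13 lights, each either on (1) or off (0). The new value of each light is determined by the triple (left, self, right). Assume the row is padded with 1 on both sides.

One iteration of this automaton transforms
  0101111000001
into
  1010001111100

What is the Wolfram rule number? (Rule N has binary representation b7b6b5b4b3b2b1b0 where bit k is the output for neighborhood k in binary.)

113

position 4: 111 → 0  (bit 7 = 0)
position 6: 110 → 1  (bit 6 = 1)
position 0: 101 → 1  (bit 5 = 1)
position 7: 100 → 1  (bit 4 = 1)
position 3: 011 → 0  (bit 3 = 0)
position 1: 010 → 0  (bit 2 = 0)
position 11: 001 → 0  (bit 1 = 0)
position 8: 000 → 1  (bit 0 = 1)
bits b7..b0 = 01110001 = 113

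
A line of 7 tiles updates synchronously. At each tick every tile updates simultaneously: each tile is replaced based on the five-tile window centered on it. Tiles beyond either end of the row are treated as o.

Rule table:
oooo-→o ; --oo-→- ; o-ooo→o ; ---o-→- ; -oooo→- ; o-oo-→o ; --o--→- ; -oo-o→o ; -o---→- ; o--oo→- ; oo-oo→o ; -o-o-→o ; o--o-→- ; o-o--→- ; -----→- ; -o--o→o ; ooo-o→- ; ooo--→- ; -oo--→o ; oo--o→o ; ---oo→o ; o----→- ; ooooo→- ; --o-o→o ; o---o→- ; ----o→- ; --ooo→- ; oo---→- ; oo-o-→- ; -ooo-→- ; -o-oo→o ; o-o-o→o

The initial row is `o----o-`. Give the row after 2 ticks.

-----oo
----o--

----o--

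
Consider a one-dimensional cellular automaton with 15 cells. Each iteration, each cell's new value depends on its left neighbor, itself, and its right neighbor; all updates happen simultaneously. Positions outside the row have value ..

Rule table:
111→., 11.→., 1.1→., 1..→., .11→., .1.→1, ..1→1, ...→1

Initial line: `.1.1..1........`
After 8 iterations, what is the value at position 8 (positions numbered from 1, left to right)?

11.1.11.1111111
...1...........
1111.1111111111
...............
111111111111111
...............  (repeats iteration 4; period 2)
iteration 8: ...............
position 8 holds .

.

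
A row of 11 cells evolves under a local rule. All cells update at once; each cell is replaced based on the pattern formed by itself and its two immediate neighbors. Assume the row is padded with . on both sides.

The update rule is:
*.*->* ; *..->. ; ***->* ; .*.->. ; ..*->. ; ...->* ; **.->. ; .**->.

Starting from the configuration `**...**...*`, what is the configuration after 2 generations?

...*....*..
**...**...*

**...**...*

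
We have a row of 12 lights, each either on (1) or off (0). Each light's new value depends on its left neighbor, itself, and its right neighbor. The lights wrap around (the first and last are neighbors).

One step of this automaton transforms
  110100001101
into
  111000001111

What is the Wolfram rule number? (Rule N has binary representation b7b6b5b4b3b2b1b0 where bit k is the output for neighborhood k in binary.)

232

position 0: 111 → 1  (bit 7 = 1)
position 1: 110 → 1  (bit 6 = 1)
position 2: 101 → 1  (bit 5 = 1)
position 4: 100 → 0  (bit 4 = 0)
position 8: 011 → 1  (bit 3 = 1)
position 3: 010 → 0  (bit 2 = 0)
position 7: 001 → 0  (bit 1 = 0)
position 5: 000 → 0  (bit 0 = 0)
bits b7..b0 = 11101000 = 232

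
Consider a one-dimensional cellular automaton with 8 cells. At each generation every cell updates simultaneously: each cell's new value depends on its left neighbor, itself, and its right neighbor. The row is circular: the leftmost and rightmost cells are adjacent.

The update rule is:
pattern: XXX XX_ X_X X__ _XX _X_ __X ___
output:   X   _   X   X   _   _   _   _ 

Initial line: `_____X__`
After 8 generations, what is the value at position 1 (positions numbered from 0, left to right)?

______X_
_______X
X_______
_X______
__X_____
___X____
____X___
_____X__
position 1 holds _

_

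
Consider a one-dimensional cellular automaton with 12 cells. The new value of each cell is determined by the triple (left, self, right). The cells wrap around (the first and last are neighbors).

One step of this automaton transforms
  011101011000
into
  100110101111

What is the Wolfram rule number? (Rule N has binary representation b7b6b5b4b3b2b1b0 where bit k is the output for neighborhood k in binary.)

position 2: 111 → 0  (bit 7 = 0)
position 3: 110 → 1  (bit 6 = 1)
position 4: 101 → 1  (bit 5 = 1)
position 9: 100 → 1  (bit 4 = 1)
position 1: 011 → 0  (bit 3 = 0)
position 5: 010 → 0  (bit 2 = 0)
position 0: 001 → 1  (bit 1 = 1)
position 10: 000 → 1  (bit 0 = 1)
bits b7..b0 = 01110011 = 115

115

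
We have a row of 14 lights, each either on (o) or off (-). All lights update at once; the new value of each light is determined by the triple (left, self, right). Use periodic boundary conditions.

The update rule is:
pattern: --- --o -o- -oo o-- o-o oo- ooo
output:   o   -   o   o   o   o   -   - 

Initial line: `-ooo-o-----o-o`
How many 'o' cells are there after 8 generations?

oo--oooooo-ooo
--o-o-----oo--
o-ooooooo-o-oo
-oo------oooo-
-o-ooooo-o---o
oooo----oooo-o
----ooo-o---oo
ooo-o--oooo-o-
count of o: 9

9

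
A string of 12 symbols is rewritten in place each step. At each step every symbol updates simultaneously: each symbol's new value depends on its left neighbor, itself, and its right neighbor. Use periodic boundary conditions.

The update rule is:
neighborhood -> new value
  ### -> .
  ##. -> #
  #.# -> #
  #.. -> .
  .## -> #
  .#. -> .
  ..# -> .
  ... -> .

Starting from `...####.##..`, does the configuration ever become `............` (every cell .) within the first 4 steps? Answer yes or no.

yes

...#..####..
......#..#..
............
all cells are . at step 3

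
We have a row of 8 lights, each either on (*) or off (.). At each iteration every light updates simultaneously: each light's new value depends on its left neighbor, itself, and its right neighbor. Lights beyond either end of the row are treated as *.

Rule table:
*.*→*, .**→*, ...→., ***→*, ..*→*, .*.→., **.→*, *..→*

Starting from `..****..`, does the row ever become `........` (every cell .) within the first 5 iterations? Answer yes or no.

no

********
********  (fixed point — unchanged through iteration 5)
iteration 5 is ********, still not uniform .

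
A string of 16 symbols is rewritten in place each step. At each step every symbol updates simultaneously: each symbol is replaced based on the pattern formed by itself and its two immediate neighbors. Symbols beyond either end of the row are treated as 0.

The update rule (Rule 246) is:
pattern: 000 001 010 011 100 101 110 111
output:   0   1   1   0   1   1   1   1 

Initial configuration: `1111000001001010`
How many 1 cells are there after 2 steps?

13

0111100011111111
1011110101111111
count of 1: 13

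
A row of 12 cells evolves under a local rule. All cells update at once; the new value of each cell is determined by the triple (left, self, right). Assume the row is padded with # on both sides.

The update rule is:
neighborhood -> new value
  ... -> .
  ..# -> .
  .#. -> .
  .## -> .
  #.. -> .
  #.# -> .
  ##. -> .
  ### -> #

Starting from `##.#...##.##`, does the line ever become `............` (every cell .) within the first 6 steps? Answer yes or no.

step 1: #..........#
step 2: ............
all cells are . at step 2

yes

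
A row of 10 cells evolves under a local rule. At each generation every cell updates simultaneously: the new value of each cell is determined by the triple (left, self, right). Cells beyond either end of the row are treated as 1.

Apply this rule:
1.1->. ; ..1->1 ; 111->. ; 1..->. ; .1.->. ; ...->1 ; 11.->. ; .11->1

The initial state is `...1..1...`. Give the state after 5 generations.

.1..11..11

generation 1: .11..1..11
generation 2: .1..1..11.
generation 3: ...1..11..
generation 4: .11..11..1
generation 5: .1..11..11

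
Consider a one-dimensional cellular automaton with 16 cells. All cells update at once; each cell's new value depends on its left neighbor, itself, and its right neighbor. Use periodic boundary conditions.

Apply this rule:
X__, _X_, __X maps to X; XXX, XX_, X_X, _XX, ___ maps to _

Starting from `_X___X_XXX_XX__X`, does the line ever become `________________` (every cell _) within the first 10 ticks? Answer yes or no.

_XX_XX_______XXX
______X_____X___
_____XXX___XXX__
____X___X_X___X_
___XXX_XX_XX_XXX
X_X_____________
X_XX___________X
____X_________X_
___XXX_______XXX
X_X___X_____X___
tick 10 is X_X___X_____X___, still not uniform _

no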